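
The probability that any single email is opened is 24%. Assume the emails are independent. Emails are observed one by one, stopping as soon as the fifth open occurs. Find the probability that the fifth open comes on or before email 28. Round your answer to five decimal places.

Finishing within 28 emails ⇔ at least 5 successes in the first 28. With X ~ Binomial(28, 0.24), P(Y ≤ 28) = 1 − P(X ≤ 4).
  k=0: C(28,0)·0.24^0·0.76^28 = 0.0004600
  k=1: C(28,1)·0.24^1·0.76^27 = 0.0040676
  k=2: C(28,2)·0.24^2·0.76^26 = 0.0173407
  k=3: C(28,3)·0.24^3·0.76^25 = 0.0474589
  k=4: C(28,4)·0.24^4·0.76^24 = 0.0936688
1 − 0.1629961 = 0.8370039

0.83700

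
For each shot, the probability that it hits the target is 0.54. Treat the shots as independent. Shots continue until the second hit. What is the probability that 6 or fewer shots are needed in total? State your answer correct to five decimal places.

0.92379

Finishing within 6 shots ⇔ at least 2 successes in the first 6. With X ~ Binomial(6, 0.54), P(Y ≤ 6) = 1 − P(X ≤ 1).
  k=0: C(6,0)·0.54^0·0.46^6 = 0.0094743
  k=1: C(6,1)·0.54^1·0.46^5 = 0.0667320
1 − 0.0762063 = 0.9237937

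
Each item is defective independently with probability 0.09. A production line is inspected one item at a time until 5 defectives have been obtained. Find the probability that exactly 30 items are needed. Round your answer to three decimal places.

Y = trial on which the fifth success occurs; negative binomial, r=5, p=0.09.
P(Y=30) = C(29,4) · p^5 · (1−p)^25
= 23751 · 5.9049e-06 · 0.094631 = 0.01327

0.013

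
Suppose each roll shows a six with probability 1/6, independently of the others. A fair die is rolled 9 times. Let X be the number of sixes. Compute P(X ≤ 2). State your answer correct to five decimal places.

0.82174

X ~ Binomial(9, 0.166667); P(X ≤ 2) = Σ C(9,k) p^k (1−p)^(9−k) over k:
  k=0: C(9,0)·0.166667^0·0.833333^9 = 0.1938067
  k=1: C(9,1)·0.166667^1·0.833333^8 = 0.3488521
  k=2: C(9,2)·0.166667^2·0.833333^7 = 0.2790816
Total = 0.8217404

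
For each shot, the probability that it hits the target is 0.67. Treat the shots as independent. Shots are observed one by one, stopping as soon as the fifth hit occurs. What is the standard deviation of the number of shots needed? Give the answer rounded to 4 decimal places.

Y = total shots until the fifth success; negative binomial with r=5, p=0.67.
SD(Y) = √[r(1−p)/p²] = √(3.675652) = 1.917199

1.9172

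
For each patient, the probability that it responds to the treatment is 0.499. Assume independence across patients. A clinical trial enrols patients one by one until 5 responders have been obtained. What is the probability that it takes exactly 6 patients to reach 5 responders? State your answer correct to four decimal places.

0.0775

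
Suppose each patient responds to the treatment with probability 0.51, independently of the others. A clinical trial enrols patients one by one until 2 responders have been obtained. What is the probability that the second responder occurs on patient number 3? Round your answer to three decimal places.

0.255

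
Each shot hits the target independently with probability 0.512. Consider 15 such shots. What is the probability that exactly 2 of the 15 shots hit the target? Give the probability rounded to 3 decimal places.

X ~ Binomial(n=15, p=0.512).
P(X=2) = C(15,2) · p^2 · (1−p)^13
= 105 · 0.26214 · 8.9014e-05 = 0.00245

0.002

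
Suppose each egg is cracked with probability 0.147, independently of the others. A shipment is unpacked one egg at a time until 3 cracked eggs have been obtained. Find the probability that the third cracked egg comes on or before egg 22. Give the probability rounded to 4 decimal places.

0.6474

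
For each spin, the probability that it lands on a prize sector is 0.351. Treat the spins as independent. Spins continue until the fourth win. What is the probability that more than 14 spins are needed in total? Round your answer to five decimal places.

0.21819

Needing more than 14 spins ⇔ fewer than 4 successes in the first 14. With X ~ Binomial(14, 0.351), P(Y > 14) = P(X ≤ 3).
  k=0: C(14,0)·0.351^0·0.649^14 = 0.0023519
  k=1: C(14,1)·0.351^1·0.649^13 = 0.0178080
  k=2: C(14,2)·0.351^2·0.649^12 = 0.0626025
  k=3: C(14,3)·0.351^3·0.649^11 = 0.1354299
P(X ≤ 3) = 0.2181924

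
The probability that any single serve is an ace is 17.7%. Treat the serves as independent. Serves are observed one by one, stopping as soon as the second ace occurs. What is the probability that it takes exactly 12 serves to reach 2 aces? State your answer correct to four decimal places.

0.0491

Y = trial on which the second success occurs; negative binomial, r=2, p=0.177.
P(Y=12) = C(11,1) · p^2 · (1−p)^10
= 11 · 0.031329 · 0.14256 = 0.049129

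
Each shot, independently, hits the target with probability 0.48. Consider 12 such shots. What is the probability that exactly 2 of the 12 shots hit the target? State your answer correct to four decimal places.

X ~ Binomial(n=12, p=0.48).
P(X=2) = C(12,2) · p^2 · (1−p)^10
= 66 · 0.2304 · 0.0014456 = 0.021982

0.0220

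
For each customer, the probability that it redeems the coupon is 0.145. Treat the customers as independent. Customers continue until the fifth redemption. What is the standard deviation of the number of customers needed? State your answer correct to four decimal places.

14.2594

Y = total customers until the fifth success; negative binomial with r=5, p=0.145.
SD(Y) = √[r(1−p)/p²] = √(203.329370) = 14.259361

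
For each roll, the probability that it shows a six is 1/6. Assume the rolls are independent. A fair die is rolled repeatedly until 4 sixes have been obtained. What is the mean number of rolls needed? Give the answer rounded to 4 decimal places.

24.0000

Y = total rolls until the fourth success; negative binomial with r=4, p=0.166667.
E[Y] = r / p = 4 / 0.166667 = 24.000000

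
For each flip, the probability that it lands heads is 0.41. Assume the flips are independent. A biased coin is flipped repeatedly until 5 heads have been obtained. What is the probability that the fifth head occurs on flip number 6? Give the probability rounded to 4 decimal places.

Y = trial on which the fifth success occurs; negative binomial, r=5, p=0.41.
P(Y=6) = C(5,4) · p^5 · (1−p)^1
= 5 · 0.011586 · 0.59 = 0.034178

0.0342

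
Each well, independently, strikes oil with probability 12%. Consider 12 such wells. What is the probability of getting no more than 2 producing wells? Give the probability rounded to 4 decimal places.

0.8333

X ~ Binomial(12, 0.12); P(X ≤ 2) = Σ C(12,k) p^k (1−p)^(12−k) over k:
  k=0: C(12,0)·0.12^0·0.88^12 = 0.215671
  k=1: C(12,1)·0.12^1·0.88^11 = 0.352916
  k=2: C(12,2)·0.12^2·0.88^10 = 0.264687
Total = 0.833275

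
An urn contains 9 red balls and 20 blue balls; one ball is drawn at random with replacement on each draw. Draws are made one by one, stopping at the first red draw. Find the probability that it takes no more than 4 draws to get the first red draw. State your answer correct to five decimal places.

0.77378

Y = number of draws to the first success; geometric, p = 0.310345.
P(Y ≤ 4) = 1 − (1−p)^4 = 1 − 0.2262184 = 0.7737816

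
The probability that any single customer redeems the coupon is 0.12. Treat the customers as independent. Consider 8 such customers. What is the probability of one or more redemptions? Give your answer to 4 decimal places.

P(at least one) = 1 − P(none) = 1 − (1 − 0.12)^8
= 1 − 0.359635 = 0.640365

0.6404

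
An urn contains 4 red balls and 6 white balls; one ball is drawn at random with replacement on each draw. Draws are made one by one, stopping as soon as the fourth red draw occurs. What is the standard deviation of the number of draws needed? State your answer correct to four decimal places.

3.8730

Y = total draws until the fourth success; negative binomial with r=4, p=0.40.
SD(Y) = √[r(1−p)/p²] = √(15.000000) = 3.872983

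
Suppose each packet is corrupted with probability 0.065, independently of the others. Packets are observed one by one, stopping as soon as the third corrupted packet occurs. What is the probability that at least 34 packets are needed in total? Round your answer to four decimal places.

0.6363

Needing more than 33 packets ⇔ fewer than 3 successes in the first 33. With X ~ Binomial(33, 0.065), P(Y > 33) = P(X ≤ 2).
  k=0: C(33,0)·0.065^0·0.935^33 = 0.108839
  k=1: C(33,1)·0.065^1·0.935^32 = 0.249689
  k=2: C(33,2)·0.065^2·0.935^31 = 0.277729
P(X ≤ 2) = 0.636256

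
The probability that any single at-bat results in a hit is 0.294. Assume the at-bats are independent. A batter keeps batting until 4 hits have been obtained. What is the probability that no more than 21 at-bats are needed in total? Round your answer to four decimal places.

Finishing within 21 at-bats ⇔ at least 4 successes in the first 21. With X ~ Binomial(21, 0.294), P(Y ≤ 21) = 1 − P(X ≤ 3).
  k=0: C(21,0)·0.294^0·0.706^21 = 0.000668
  k=1: C(21,1)·0.294^1·0.706^20 = 0.005843
  k=2: C(21,2)·0.294^2·0.706^19 = 0.024333
  k=3: C(21,3)·0.294^3·0.706^18 = 0.064177
1 − 0.095022 = 0.904978

0.9050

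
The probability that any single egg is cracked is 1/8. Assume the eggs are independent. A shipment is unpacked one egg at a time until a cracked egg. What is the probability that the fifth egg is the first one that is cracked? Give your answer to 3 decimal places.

0.073

Geometric (trials to first success), p = 0.125.
P(Y = 5) = (1−p)^4 · p = 0.58618 · 0.125 = 0.07327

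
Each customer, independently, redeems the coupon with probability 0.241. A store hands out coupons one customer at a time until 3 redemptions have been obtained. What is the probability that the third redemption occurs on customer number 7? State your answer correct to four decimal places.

Y = trial on which the third success occurs; negative binomial, r=3, p=0.241.
P(Y=7) = C(6,2) · p^3 · (1−p)^4
= 15 · 0.013998 · 0.33187 = 0.069680

0.0697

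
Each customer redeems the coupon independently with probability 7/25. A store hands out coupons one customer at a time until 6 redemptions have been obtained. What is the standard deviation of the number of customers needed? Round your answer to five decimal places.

7.42307

Y = total customers until the sixth success; negative binomial with r=6, p=0.28.
SD(Y) = √[r(1−p)/p²] = √(55.1020408) = 7.4230749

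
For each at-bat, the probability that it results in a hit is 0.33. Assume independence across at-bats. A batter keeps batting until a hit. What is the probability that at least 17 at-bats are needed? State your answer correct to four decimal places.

0.0016

Y = number of at-bats to the first success; geometric, p = 0.33.
P(Y > 16) = P(first 16 all fail) = (1−p)^16 = 0.001649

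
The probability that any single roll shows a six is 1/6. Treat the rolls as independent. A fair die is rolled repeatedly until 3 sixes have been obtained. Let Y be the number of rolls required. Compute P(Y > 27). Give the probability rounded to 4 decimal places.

0.1488

Needing more than 27 rolls ⇔ fewer than 3 successes in the first 27. With X ~ Binomial(27, 0.166667), P(Y > 27) = P(X ≤ 2).
  k=0: C(27,0)·0.166667^0·0.833333^27 = 0.007280
  k=1: C(27,1)·0.166667^1·0.833333^26 = 0.039310
  k=2: C(27,2)·0.166667^2·0.833333^25 = 0.102205
P(X ≤ 2) = 0.148795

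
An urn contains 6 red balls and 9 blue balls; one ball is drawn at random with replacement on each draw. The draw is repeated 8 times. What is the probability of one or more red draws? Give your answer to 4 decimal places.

0.9832

P(at least one) = 1 − P(none) = 1 − (1 − 0.40)^8
= 1 − 0.016796 = 0.983204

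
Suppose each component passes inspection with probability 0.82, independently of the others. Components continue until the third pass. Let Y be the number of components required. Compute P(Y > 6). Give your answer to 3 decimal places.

Needing more than 6 components ⇔ fewer than 3 successes in the first 6. With X ~ Binomial(6, 0.82), P(Y > 6) = P(X ≤ 2).
  k=0: C(6,0)·0.82^0·0.18^6 = 0.00003
  k=1: C(6,1)·0.82^1·0.18^5 = 0.00093
  k=2: C(6,2)·0.82^2·0.18^4 = 0.01059
P(X ≤ 2) = 0.01155

0.012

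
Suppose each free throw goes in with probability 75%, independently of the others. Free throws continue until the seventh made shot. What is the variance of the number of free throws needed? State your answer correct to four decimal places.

Y = total free throws until the seventh success; negative binomial with r=7, p=0.75.
Var(Y) = r(1−p)/p² = 7·0.25 / 0.75² = 3.111111

3.1111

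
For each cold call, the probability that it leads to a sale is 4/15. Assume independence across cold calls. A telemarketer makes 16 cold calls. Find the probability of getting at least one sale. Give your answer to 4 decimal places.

0.9930

P(at least one) = 1 − P(none) = 1 − (1 − 0.266667)^16
= 1 − 0.006996 = 0.993004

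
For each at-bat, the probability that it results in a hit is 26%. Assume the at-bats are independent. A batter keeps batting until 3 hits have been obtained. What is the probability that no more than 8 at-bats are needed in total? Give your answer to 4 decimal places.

Finishing within 8 at-bats ⇔ at least 3 successes in the first 8. With X ~ Binomial(8, 0.26), P(Y ≤ 8) = 1 − P(X ≤ 2).
  k=0: C(8,0)·0.26^0·0.74^8 = 0.089919
  k=1: C(8,1)·0.26^1·0.74^7 = 0.252747
  k=2: C(8,2)·0.26^2·0.74^6 = 0.310810
1 − 0.653476 = 0.346524

0.3465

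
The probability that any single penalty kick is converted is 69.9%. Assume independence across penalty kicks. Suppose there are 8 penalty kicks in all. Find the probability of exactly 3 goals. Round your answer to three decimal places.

0.047

X ~ Binomial(n=8, p=0.699).
P(X=3) = C(8,3) · p^3 · (1−p)^5
= 56 · 0.34153 · 0.0024708 = 0.04726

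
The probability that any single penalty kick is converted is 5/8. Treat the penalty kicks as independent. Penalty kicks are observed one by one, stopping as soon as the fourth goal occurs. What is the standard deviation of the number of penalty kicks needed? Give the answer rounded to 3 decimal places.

Y = total penalty kicks until the fourth success; negative binomial with r=4, p=0.625.
SD(Y) = √[r(1−p)/p²] = √(3.84000) = 1.95959

1.960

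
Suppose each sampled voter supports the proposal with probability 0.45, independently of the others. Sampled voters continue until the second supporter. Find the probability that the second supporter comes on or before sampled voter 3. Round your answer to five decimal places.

0.42525

Finishing within 3 sampled voters ⇔ at least 2 successes in the first 3. With X ~ Binomial(3, 0.45), P(Y ≤ 3) = 1 − P(X ≤ 1).
  k=0: C(3,0)·0.45^0·0.55^3 = 0.1663750
  k=1: C(3,1)·0.45^1·0.55^2 = 0.4083750
1 − 0.5747500 = 0.4252500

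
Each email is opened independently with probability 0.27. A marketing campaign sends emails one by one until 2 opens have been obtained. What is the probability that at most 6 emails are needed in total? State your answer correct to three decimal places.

Finishing within 6 emails ⇔ at least 2 successes in the first 6. With X ~ Binomial(6, 0.27), P(Y ≤ 6) = 1 − P(X ≤ 1).
  k=0: C(6,0)·0.27^0·0.73^6 = 0.15133
  k=1: C(6,1)·0.27^1·0.73^5 = 0.33584
1 − 0.48717 = 0.51283

0.513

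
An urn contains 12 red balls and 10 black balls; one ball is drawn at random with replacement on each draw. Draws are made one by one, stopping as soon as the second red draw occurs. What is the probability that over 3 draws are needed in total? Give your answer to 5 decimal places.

Needing more than 3 draws ⇔ fewer than 2 successes in the first 3. With X ~ Binomial(3, 0.545455), P(Y > 3) = P(X ≤ 1).
  k=0: C(3,0)·0.545455^0·0.454545^3 = 0.0939144
  k=1: C(3,1)·0.545455^1·0.454545^2 = 0.3380917
P(X ≤ 1) = 0.4320060

0.43201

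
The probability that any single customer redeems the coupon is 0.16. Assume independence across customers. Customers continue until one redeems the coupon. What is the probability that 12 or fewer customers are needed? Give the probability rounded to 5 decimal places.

Y = number of customers to the first success; geometric, p = 0.16.
P(Y ≤ 12) = 1 − (1−p)^12 = 1 − 0.1234103 = 0.8765897

0.87659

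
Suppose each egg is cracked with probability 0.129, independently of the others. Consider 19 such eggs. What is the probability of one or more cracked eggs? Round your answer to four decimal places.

0.9275

P(at least one) = 1 − P(none) = 1 − (1 − 0.129)^19
= 1 − 0.072501 = 0.927499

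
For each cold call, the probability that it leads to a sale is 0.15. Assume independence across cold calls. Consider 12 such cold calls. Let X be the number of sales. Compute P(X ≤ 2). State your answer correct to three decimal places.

0.736

X ~ Binomial(12, 0.15); P(X ≤ 2) = Σ C(12,k) p^k (1−p)^(12−k) over k:
  k=0: C(12,0)·0.15^0·0.85^12 = 0.14224
  k=1: C(12,1)·0.15^1·0.85^11 = 0.30122
  k=2: C(12,2)·0.15^2·0.85^10 = 0.29236
Total = 0.73582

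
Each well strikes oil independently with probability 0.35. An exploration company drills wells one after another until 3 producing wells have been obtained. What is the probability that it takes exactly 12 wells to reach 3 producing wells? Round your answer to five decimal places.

Y = trial on which the third success occurs; negative binomial, r=3, p=0.35.
P(Y=12) = C(11,2) · p^3 · (1−p)^9
= 55 · 0.042875 · 0.020712 = 0.0488413

0.04884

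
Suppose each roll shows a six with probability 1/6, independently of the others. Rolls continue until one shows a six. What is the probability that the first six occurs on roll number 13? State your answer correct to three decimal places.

0.019

Geometric (trials to first success), p = 0.166667.
P(Y = 13) = (1−p)^12 · p = 0.11216 · 0.166667 = 0.01869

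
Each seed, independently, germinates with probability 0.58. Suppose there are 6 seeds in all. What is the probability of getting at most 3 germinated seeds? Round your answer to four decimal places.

X ~ Binomial(6, 0.58); P(X ≤ 3) = Σ C(6,k) p^k (1−p)^(6−k) over k:
  k=0: C(6,0)·0.58^0·0.42^6 = 0.005489
  k=1: C(6,1)·0.58^1·0.42^5 = 0.045481
  k=2: C(6,2)·0.58^2·0.42^4 = 0.157016
  k=3: C(6,3)·0.58^3·0.42^3 = 0.289109
Total = 0.497095

0.4971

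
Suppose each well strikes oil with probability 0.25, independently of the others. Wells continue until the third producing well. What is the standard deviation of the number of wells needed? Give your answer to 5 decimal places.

Y = total wells until the third success; negative binomial with r=3, p=0.25.
SD(Y) = √[r(1−p)/p²] = √(36.0000000) = 6.0000000

6.00000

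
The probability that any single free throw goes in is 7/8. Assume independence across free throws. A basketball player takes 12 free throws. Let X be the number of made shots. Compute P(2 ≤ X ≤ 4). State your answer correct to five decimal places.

X ~ Binomial(12, 0.875); P(2 ≤ X ≤ 4) = Σ C(12,k) p^k (1−p)^(12−k) over k:
  k=2: C(12,2)·0.875^2·0.125^10 = 0.0000000
  k=3: C(12,3)·0.875^3·0.125^9 = 0.0000011
  k=4: C(12,4)·0.875^4·0.125^8 = 0.0000173
Total = 0.0000184

0.00002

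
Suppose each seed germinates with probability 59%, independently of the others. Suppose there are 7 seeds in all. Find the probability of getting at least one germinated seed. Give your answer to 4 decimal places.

P(at least one) = 1 − P(none) = 1 − (1 − 0.59)^7
= 1 − 0.001948 = 0.998052

0.9981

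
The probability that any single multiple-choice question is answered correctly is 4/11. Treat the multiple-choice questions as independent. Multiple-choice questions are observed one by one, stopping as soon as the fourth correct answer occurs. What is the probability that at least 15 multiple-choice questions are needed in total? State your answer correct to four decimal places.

0.1904

Needing more than 14 multiple-choice questions ⇔ fewer than 4 successes in the first 14. With X ~ Binomial(14, 0.363636), P(Y > 14) = P(X ≤ 3).
  k=0: C(14,0)·0.363636^0·0.636364^14 = 0.001786
  k=1: C(14,1)·0.363636^1·0.636364^13 = 0.014288
  k=2: C(14,2)·0.363636^2·0.636364^12 = 0.053069
  k=3: C(14,3)·0.363636^3·0.636364^11 = 0.121300
P(X ≤ 3) = 0.190443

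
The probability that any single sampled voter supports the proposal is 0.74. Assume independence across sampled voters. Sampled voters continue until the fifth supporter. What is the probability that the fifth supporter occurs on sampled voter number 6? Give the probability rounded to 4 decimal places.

Y = trial on which the fifth success occurs; negative binomial, r=5, p=0.74.
P(Y=6) = C(5,4) · p^5 · (1−p)^1
= 5 · 0.2219 · 0.26 = 0.288471

0.2885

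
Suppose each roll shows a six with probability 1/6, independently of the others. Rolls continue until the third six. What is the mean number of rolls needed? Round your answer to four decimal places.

18.0000

Y = total rolls until the third success; negative binomial with r=3, p=0.166667.
E[Y] = r / p = 3 / 0.166667 = 18.000000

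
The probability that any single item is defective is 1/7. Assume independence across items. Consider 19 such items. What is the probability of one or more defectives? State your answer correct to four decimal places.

0.9465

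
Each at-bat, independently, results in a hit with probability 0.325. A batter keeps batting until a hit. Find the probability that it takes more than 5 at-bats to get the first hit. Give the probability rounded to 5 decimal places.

0.14013

Y = number of at-bats to the first success; geometric, p = 0.325.
P(Y > 5) = P(first 5 all fail) = (1−p)^5 = 0.1401260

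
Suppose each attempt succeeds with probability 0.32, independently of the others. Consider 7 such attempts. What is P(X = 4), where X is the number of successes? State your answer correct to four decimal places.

X ~ Binomial(n=7, p=0.32).
P(X=4) = C(7,4) · p^4 · (1−p)^3
= 35 · 0.010486 · 0.31443 = 0.115397

0.1154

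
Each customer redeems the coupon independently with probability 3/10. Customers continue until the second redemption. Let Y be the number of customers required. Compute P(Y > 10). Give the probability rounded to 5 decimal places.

Needing more than 10 customers ⇔ fewer than 2 successes in the first 10. With X ~ Binomial(10, 0.30), P(Y > 10) = P(X ≤ 1).
  k=0: C(10,0)·0.30^0·0.70^10 = 0.0282475
  k=1: C(10,1)·0.30^1·0.70^9 = 0.1210608
P(X ≤ 1) = 0.1493083

0.14931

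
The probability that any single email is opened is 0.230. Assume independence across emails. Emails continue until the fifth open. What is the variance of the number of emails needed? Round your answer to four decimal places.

72.7788

Y = total emails until the fifth success; negative binomial with r=5, p=0.23.
Var(Y) = r(1−p)/p² = 5·0.77 / 0.23² = 72.778828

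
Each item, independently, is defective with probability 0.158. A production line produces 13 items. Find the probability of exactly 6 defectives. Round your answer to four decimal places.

0.0080

X ~ Binomial(n=13, p=0.158).
P(X=6) = C(13,6) · p^6 · (1−p)^7
= 1716 · 1.5558e-05 · 0.30004 = 0.008010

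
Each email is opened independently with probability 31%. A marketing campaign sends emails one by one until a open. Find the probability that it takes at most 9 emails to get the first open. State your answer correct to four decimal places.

0.9645

Y = number of emails to the first success; geometric, p = 0.31.
P(Y ≤ 9) = 1 − (1−p)^9 = 1 − 0.035452 = 0.964548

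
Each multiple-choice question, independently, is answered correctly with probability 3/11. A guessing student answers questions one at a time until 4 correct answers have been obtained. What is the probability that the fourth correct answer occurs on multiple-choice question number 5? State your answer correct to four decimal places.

Y = trial on which the fourth success occurs; negative binomial, r=4, p=0.272727.
P(Y=5) = C(4,3) · p^4 · (1−p)^1
= 4 · 0.0055324 · 0.72727 = 0.016094

0.0161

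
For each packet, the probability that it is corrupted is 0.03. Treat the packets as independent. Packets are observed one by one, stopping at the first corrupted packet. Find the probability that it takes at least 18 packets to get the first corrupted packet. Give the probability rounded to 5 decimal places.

0.59583

Y = number of packets to the first success; geometric, p = 0.03.
P(Y > 17) = P(first 17 all fail) = (1−p)^17 = 0.5958260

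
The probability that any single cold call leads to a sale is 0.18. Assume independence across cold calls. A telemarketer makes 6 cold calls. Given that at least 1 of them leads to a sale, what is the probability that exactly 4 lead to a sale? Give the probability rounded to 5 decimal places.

X ~ Binomial(6, 0.18). Want P(X=4 | X≥1) = P(X=4) / P(X≥1).
P(X=4) = C(6,4)·0.18^4·0.82^2 = 0.0105879
P(X≥1) = 1 − 0.3040067 = 0.6959933
Ratio = 0.0105879 / 0.6959933 = 0.0152126

0.01521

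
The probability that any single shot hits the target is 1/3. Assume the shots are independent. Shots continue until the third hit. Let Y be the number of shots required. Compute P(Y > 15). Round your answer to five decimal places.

0.07936

Needing more than 15 shots ⇔ fewer than 3 successes in the first 15. With X ~ Binomial(15, 0.333333), P(Y > 15) = P(X ≤ 2).
  k=0: C(15,0)·0.333333^0·0.666667^15 = 0.0022837
  k=1: C(15,1)·0.333333^1·0.666667^14 = 0.0171274
  k=2: C(15,2)·0.333333^2·0.666667^13 = 0.0599460
P(X ≤ 2) = 0.0793571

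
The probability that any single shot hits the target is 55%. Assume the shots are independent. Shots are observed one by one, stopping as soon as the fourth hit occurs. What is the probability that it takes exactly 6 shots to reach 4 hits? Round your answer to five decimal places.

Y = trial on which the fourth success occurs; negative binomial, r=4, p=0.55.
P(Y=6) = C(5,3) · p^4 · (1−p)^2
= 10 · 0.091506 · 0.2025 = 0.1853002

0.18530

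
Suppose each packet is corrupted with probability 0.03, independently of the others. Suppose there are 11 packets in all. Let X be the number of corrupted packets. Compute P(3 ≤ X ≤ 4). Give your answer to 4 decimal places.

X ~ Binomial(11, 0.03); P(3 ≤ X ≤ 4) = Σ C(11,k) p^k (1−p)^(11−k) over k:
  k=3: C(11,3)·0.03^3·0.97^8 = 0.003492
  k=4: C(11,4)·0.03^4·0.97^7 = 0.000216
Total = 0.003708

0.0037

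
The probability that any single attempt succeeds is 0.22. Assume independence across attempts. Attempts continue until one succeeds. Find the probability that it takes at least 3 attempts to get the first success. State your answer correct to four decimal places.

0.6084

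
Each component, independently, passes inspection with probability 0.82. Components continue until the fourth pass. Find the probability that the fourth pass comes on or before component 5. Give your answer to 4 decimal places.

0.7776

Finishing within 5 components ⇔ at least 4 successes in the first 5. With X ~ Binomial(5, 0.82), P(Y ≤ 5) = 1 − P(X ≤ 3).
  k=0: C(5,0)·0.82^0·0.18^5 = 0.000189
  k=1: C(5,1)·0.82^1·0.18^4 = 0.004304
  k=2: C(5,2)·0.82^2·0.18^3 = 0.039214
  k=3: C(5,3)·0.82^3·0.18^2 = 0.178643
1 − 0.222351 = 0.777649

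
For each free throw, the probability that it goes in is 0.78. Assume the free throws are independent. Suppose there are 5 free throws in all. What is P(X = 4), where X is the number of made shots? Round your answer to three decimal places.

X ~ Binomial(n=5, p=0.78).
P(X=4) = C(5,4) · p^4 · (1−p)^1
= 5 · 0.37015 · 0.22 = 0.40717

0.407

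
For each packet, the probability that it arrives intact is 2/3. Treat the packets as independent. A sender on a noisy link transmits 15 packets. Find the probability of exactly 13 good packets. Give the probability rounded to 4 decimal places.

0.0599

X ~ Binomial(n=15, p=0.666667).
P(X=13) = C(15,13) · p^13 · (1−p)^2
= 105 · 0.0051382 · 0.11111 = 0.059946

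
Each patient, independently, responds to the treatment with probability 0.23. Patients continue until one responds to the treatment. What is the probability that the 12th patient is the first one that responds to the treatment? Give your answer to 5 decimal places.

Geometric (trials to first success), p = 0.23.
P(Y = 12) = (1−p)^11 · p = 0.056415 · 0.23 = 0.0129756

0.01298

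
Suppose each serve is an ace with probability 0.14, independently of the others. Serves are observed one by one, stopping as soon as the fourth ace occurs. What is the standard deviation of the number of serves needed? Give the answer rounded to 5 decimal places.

Y = total serves until the fourth success; negative binomial with r=4, p=0.14.
SD(Y) = √[r(1−p)/p²] = √(175.5102041) = 13.2480264

13.24803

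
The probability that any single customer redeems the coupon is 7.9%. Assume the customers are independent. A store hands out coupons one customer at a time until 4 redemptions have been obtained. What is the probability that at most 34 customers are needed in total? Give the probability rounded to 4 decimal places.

0.2798

Finishing within 34 customers ⇔ at least 4 successes in the first 34. With X ~ Binomial(34, 0.079), P(Y ≤ 34) = 1 − P(X ≤ 3).
  k=0: C(34,0)·0.079^0·0.921^34 = 0.060929
  k=1: C(34,1)·0.079^1·0.921^33 = 0.177694
  k=2: C(34,2)·0.079^2·0.921^32 = 0.251493
  k=3: C(34,3)·0.079^3·0.921^31 = 0.230103
1 − 0.720219 = 0.279781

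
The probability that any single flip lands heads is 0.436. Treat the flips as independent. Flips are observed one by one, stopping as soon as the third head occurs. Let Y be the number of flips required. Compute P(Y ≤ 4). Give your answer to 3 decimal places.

0.223

Finishing within 4 flips ⇔ at least 3 successes in the first 4. With X ~ Binomial(4, 0.436), P(Y ≤ 4) = 1 − P(X ≤ 2).
  k=0: C(4,0)·0.436^0·0.564^4 = 0.10119
  k=1: C(4,1)·0.436^1·0.564^3 = 0.31288
  k=2: C(4,2)·0.436^2·0.564^2 = 0.36281
1 − 0.77688 = 0.22312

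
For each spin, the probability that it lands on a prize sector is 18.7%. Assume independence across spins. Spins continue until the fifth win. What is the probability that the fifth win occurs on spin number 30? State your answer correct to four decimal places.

0.0307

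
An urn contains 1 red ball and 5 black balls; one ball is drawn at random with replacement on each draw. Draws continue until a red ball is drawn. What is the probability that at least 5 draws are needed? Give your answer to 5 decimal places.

Y = number of draws to the first success; geometric, p = 0.166667.
P(Y > 4) = P(first 4 all fail) = (1−p)^4 = 0.4822531

0.48225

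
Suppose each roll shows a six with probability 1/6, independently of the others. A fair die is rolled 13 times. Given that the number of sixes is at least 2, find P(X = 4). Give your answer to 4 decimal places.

X ~ Binomial(13, 0.166667). Want P(X=4 | X≥2) = P(X=4) / P(X≥2).
P(X=4) = C(13,4)·0.166667^4·0.833333^9 = 0.106923
P(X≥2) = 1 − 0.093464 − 0.243006 = 0.663530
Ratio = 0.106923 / 0.663530 = 0.161142

0.1611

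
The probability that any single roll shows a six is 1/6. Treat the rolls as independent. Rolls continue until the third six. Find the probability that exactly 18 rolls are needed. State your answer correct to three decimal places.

0.041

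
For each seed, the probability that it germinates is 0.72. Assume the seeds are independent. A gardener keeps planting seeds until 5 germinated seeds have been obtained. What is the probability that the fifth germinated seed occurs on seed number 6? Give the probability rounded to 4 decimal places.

Y = trial on which the fifth success occurs; negative binomial, r=5, p=0.72.
P(Y=6) = C(5,4) · p^5 · (1−p)^1
= 5 · 0.19349 · 0.28 = 0.270888

0.2709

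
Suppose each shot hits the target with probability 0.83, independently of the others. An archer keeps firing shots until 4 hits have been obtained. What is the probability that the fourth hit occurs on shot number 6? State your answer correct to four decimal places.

0.1372

Y = trial on which the fourth success occurs; negative binomial, r=4, p=0.83.
P(Y=6) = C(5,3) · p^4 · (1−p)^2
= 10 · 0.47458 · 0.0289 = 0.137155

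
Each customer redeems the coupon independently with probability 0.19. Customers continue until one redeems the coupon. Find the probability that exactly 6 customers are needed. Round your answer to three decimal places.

Geometric (trials to first success), p = 0.19.
P(Y = 6) = (1−p)^5 · p = 0.34868 · 0.19 = 0.06625

0.066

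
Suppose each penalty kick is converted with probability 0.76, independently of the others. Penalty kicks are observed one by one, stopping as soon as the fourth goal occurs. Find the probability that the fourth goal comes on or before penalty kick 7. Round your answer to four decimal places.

Finishing within 7 penalty kicks ⇔ at least 4 successes in the first 7. With X ~ Binomial(7, 0.76), P(Y ≤ 7) = 1 − P(X ≤ 3).
  k=0: C(7,0)·0.76^0·0.24^7 = 0.000046
  k=1: C(7,1)·0.76^1·0.24^6 = 0.001017
  k=2: C(7,2)·0.76^2·0.24^5 = 0.009658
  k=3: C(7,3)·0.76^3·0.24^4 = 0.050975
1 − 0.061695 = 0.938305

0.9383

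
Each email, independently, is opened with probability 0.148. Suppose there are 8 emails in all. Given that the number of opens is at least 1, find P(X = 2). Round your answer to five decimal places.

0.32477

X ~ Binomial(8, 0.148). Want P(X=2 | X≥1) = P(X=2) / P(X≥1).
P(X=2) = C(8,2)·0.148^2·0.852^6 = 0.2345952
P(X≥1) = 1 − 0.2776622 = 0.7223378
Ratio = 0.2345952 / 0.7223378 = 0.3247721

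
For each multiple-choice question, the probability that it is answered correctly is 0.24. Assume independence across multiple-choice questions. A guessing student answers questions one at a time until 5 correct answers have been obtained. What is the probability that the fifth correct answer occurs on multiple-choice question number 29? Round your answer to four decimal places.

Y = trial on which the fifth success occurs; negative binomial, r=5, p=0.24.
P(Y=29) = C(28,4) · p^5 · (1−p)^24
= 20475 · 0.00079626 · 0.0013789 = 0.022481

0.0225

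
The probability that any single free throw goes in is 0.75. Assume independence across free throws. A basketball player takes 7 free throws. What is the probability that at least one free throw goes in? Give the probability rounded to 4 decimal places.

P(at least one) = 1 − P(none) = 1 − (1 − 0.75)^7
= 1 − 0.000061 = 0.999939

0.9999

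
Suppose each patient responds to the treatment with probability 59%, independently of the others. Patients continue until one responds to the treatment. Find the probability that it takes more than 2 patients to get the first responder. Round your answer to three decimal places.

0.168

Y = number of patients to the first success; geometric, p = 0.59.
P(Y > 2) = P(first 2 all fail) = (1−p)^2 = 0.16810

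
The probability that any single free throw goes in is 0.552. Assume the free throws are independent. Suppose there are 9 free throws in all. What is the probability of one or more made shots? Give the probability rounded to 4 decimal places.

0.9993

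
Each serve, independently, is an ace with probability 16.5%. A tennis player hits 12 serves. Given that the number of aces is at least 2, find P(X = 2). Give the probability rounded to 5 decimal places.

0.48319

X ~ Binomial(12, 0.165). Want P(X=2 | X≥2) = P(X=2) / P(X≥2).
P(X=2) = C(12,2)·0.165^2·0.835^10 = 0.2960578
P(X≥2) = 1 − 0.1148782 − 0.2724058 = 0.6127159
Ratio = 0.2960578 / 0.6127159 = 0.4831894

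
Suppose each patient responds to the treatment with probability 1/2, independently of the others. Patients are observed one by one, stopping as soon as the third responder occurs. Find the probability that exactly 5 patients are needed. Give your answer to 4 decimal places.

Y = trial on which the third success occurs; negative binomial, r=3, p=0.50.
P(Y=5) = C(4,2) · p^3 · (1−p)^2
= 6 · 0.125 · 0.25 = 0.187500

0.1875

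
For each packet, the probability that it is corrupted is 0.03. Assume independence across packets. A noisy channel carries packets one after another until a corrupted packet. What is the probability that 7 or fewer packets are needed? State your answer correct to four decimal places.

0.1920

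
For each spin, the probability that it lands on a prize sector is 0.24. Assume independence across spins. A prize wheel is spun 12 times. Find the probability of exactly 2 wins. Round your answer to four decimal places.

0.2444

X ~ Binomial(n=12, p=0.24).
P(X=2) = C(12,2) · p^2 · (1−p)^10
= 66 · 0.0576 · 0.064289 = 0.244401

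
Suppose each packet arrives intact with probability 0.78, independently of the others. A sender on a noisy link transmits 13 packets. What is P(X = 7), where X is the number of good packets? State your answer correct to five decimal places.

X ~ Binomial(n=13, p=0.78).
P(X=7) = C(13,7) · p^7 · (1−p)^6
= 1716 · 0.17566 · 0.00011338 = 0.0341756

0.03418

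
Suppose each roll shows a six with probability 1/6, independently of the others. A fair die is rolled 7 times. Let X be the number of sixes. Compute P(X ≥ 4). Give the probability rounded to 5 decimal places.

0.01763

X ~ Binomial(7, 0.166667); P(X ≥ 4) = Σ C(7,k) p^k (1−p)^(7−k) over k:
  k=4: C(7,4)·0.166667^4·0.833333^3 = 0.0156286
  k=5: C(7,5)·0.166667^5·0.833333^2 = 0.0018754
  k=6: C(7,6)·0.166667^6·0.833333^1 = 0.0001250
  k=7: C(7,7)·0.166667^7·0.833333^0 = 0.0000036
Total = 0.0176326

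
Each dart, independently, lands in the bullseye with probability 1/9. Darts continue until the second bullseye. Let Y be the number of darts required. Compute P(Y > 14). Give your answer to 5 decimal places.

Needing more than 14 darts ⇔ fewer than 2 successes in the first 14. With X ~ Binomial(14, 0.111111), P(Y > 14) = P(X ≤ 1).
  k=0: C(14,0)·0.111111^0·0.888889^14 = 0.1922493
  k=1: C(14,1)·0.111111^1·0.888889^13 = 0.3364362
P(X ≤ 1) = 0.5286855

0.52869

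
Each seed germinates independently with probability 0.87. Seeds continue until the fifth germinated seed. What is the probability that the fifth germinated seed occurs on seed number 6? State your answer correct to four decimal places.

Y = trial on which the fifth success occurs; negative binomial, r=5, p=0.87.
P(Y=6) = C(5,4) · p^5 · (1−p)^1
= 5 · 0.49842 · 0.13 = 0.323974

0.3240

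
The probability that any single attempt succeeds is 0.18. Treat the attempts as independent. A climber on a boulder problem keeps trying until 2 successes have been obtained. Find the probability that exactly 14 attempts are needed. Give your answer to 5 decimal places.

0.03893

Y = trial on which the second success occurs; negative binomial, r=2, p=0.18.
P(Y=14) = C(13,1) · p^2 · (1−p)^12
= 13 · 0.0324 · 0.09242 = 0.0389273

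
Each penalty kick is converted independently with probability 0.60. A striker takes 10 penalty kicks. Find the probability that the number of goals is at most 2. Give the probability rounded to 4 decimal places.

X ~ Binomial(10, 0.60); P(X ≤ 2) = Σ C(10,k) p^k (1−p)^(10−k) over k:
  k=0: C(10,0)·0.60^0·0.40^10 = 0.000105
  k=1: C(10,1)·0.60^1·0.40^9 = 0.001573
  k=2: C(10,2)·0.60^2·0.40^8 = 0.010617
Total = 0.012295

0.0123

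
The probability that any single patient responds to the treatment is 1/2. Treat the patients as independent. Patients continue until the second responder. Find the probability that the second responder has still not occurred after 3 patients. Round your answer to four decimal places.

0.5000

Needing more than 3 patients ⇔ fewer than 2 successes in the first 3. With X ~ Binomial(3, 0.50), P(Y > 3) = P(X ≤ 1).
  k=0: C(3,0)·0.50^0·0.50^3 = 0.125000
  k=1: C(3,1)·0.50^1·0.50^2 = 0.375000
P(X ≤ 1) = 0.500000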